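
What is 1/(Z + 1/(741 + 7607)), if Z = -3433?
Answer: -8348/28658683 ≈ -0.00029129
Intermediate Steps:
1/(Z + 1/(741 + 7607)) = 1/(-3433 + 1/(741 + 7607)) = 1/(-3433 + 1/8348) = 1/(-28658683/8348) = -8348/28658683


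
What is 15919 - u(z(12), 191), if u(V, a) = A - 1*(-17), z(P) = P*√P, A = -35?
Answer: 15937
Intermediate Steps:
z(P) = P^(3/2)
u(V, a) = -18 (u(V, a) = -35 - 1*(-17) = -35 + 17 = -18)
15919 - u(z(12), 191) = 15919 - 1*(-18) = 15919 + 18 = 15937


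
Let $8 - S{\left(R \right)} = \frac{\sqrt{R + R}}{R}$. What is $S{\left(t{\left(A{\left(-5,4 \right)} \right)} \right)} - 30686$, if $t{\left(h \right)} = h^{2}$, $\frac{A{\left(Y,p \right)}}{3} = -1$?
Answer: $-30678 - \frac{\sqrt{2}}{3} \approx -30678.0$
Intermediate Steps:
$A{\left(Y,p \right)} = -3$ ($A{\left(Y,p \right)} = 3 \left(-1\right) = -3$)
$S{\left(R \right)} = 8 - \frac{\sqrt{2}}{\sqrt{R}}$ ($S{\left(R \right)} = 8 - \frac{\sqrt{R + R}}{R} = 8 - \frac{\sqrt{2 R}}{R} = 8 - \frac{\sqrt{2} \sqrt{R}}{R} = 8 - \frac{\sqrt{2}}{\sqrt{R}}$)
$S{\left(t{\left(A{\left(-5,4 \right)} \right)} \right)} - 30686 = \left(8 - \frac{\sqrt{2}}{3}\right) - 30686 = -30678 - \frac{\sqrt{2}}{3}$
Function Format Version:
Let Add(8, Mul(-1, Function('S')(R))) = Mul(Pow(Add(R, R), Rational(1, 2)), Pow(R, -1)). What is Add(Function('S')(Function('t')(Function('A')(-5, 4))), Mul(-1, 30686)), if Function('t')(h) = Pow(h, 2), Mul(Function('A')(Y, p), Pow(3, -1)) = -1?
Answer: Add(-30678, Mul(Rational(-1, 3), Pow(2, Rational(1, 2)))) ≈ -30678.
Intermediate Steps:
Function('A')(Y, p) = -3 (Function('A')(Y, p) = Mul(3, -1) = -3)
Function('S')(R) = Add(8, Mul(-1, Pow(2, Rational(1, 2)), Pow(R, Rational(-1, 2)))) (Function('S')(R) = Add(8, Mul(-1, Mul(Pow(Add(R, R), Rational(1, 2)), Pow(R, -1)))) = Add(8, Mul(-1, Mul(Pow(Mul(2, R), Rational(1, 2)), Pow(R, -1)))) = Add(8, Mul(-1, Mul(Mul(Pow(2, Rational(1, 2)), Pow(R, Rational(1, 2))), Pow(R, -1)))) = Add(8, Mul(-1, Mul(Pow(2, Rational(1, 2)), Pow(R, Rational(-1, 2))))) = Add(8, Mul(-1, Pow(2, Rational(1, 2)), Pow(R, Rational(-1, 2)))))
Add(Function('S')(Function('t')(Function('A')(-5, 4))), Mul(-1, 30686)) = Add(Add(8, Mul(-1, Pow(2, Rational(1, 2)), Pow(Pow(-3, 2), Rational(-1, 2)))), Mul(-1, 30686)) = Add(Add(8, Mul(-1, Pow(2, Rational(1, 2)), Pow(9, Rational(-1, 2)))), -30686) = Add(Add(8, Mul(-1, Pow(2, Rational(1, 2)), Rational(1, 3))), -30686) = Add(Add(8, Mul(Rational(-1, 3), Pow(2, Rational(1, 2)))), -30686) = Add(-30678, Mul(Rational(-1, 3), Pow(2, Rational(1, 2))))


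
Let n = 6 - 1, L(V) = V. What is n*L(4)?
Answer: 20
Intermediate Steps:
n = 5
n*L(4) = 5*4 = 20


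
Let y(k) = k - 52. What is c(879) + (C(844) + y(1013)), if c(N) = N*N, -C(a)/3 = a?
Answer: 771070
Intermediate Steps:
y(k) = -52 + k
C(a) = -3*a
c(N) = N²
c(879) + (C(844) + y(1013)) = 879² + (-3*844 + (-52 + 1013)) = 772641 + (-2532 + 961) = 772641 - 1571 = 771070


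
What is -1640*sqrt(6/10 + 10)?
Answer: -328*sqrt(265) ≈ -5339.5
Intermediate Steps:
-1640*sqrt(6/10 + 10) = -1640*sqrt(6*(1/10) + 10) = -1640*sqrt(3/5 + 10) = -328*sqrt(265)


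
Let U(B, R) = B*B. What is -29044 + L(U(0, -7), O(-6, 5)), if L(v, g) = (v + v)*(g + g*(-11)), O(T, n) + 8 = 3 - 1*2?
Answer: -29044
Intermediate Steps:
U(B, R) = B²
O(T, n) = -7 (O(T, n) = -8 + (3 - 1*2) = -8 + (3 - 2) = -8 + 1 = -7)
L(v, g) = -20*g*v (L(v, g) = (2*v)*(g - 11*g) = (2*v)*(-10*g) = -20*g*v)
-29044 + L(U(0, -7), O(-6, 5)) = -29044 - 20*(-7)*0² = -29044 - 20*(-7)*0 = -29044 + 0 = -29044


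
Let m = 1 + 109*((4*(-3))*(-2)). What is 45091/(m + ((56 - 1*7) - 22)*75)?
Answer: 45091/4642 ≈ 9.7137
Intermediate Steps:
m = 2617 (m = 1 + 109*(-12*(-2)) = 1 + 109*24 = 1 + 2616 = 2617)
45091/(m + ((56 - 1*7) - 22)*75) = 45091/(2617 + ((56 - 1*7) - 22)*75) = 45091/(2617 + ((56 - 7) - 22)*75) = 45091/(2617 + (49 - 22)*75) = 45091/(2617 + 27*75) = 45091/(2617 + 2025) = 45091/4642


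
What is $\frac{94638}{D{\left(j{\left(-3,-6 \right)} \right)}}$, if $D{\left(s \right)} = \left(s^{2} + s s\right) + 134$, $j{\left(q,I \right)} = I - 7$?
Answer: $\frac{47319}{236} \approx 200.5$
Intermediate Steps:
$j{\left(q,I \right)} = -7 + I$
$D{\left(s \right)} = 134 + 2 s^{2}$ ($D{\left(s \right)} = \left(s^{2} + s^{2}\right) + 134 = 2 s^{2} + 134 = 134 + 2 s^{2}$)
$\frac{94638}{D{\left(j{\left(-3,-6 \right)} \right)}} = \frac{94638}{134 + 2 \left(-7 - 6\right)^{2}} = \frac{94638}{134 + 2 \left(-13\right)^{2}} = \frac{94638}{134 + 2 \cdot 169} = \frac{94638}{134 + 338} = \frac{94638}{472} = 94638 \cdot \frac{1}{472} = \frac{47319}{236}$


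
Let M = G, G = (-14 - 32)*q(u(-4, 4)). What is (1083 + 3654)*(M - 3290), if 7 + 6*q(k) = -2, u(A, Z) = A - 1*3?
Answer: -15257877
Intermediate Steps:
u(A, Z) = -3 + A (u(A, Z) = A - 3 = -3 + A)
q(k) = -3/2 (q(k) = -7/6 + (⅙)*(-2) = -7/6 - ⅓ = -3/2)
G = 69 (G = (-14 - 32)*(-3/2) = -46*(-3/2) = 69)
M = 69
(1083 + 3654)*(M - 3290) = (1083 + 3654)*(69 - 3290) = 4737*(-3221) = -15257877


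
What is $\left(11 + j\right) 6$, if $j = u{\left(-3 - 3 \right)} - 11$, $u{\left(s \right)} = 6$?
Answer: $36$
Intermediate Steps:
$j = -5$ ($j = 6 - 11 = -5$)
$\left(11 + j\right) 6 = \left(11 - 5\right) 6 = 6 \cdot 6 = 36$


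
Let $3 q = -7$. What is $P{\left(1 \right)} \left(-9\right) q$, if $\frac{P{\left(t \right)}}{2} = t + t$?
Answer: $84$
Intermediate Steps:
$q = - \frac{7}{3}$ ($q = \frac{1}{3} \left(-7\right) = - \frac{7}{3} \approx -2.3333$)
$P{\left(t \right)} = 4 t$ ($P{\left(t \right)} = 2 \left(t + t\right) = 2 \cdot 2 t = 4 t$)
$P{\left(1 \right)} \left(-9\right) q = 4 \cdot 1 \left(-9\right) \left(- \frac{7}{3}\right) = 4 \left(-9\right) \left(- \frac{7}{3}\right) = \left(-36\right) \left(- \frac{7}{3}\right) = 84$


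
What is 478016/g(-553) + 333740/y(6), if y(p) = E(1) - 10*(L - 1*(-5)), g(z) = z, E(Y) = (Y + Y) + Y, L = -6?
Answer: 25477716/1027 ≈ 24808.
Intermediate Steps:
E(Y) = 3*Y (E(Y) = 2*Y + Y = 3*Y)
y(p) = 13 (y(p) = 3*1 - 10*(-6 - 1*(-5)) = 3 - 10*(-6 + 5) = 3 - 10*(-1) = 3 + 10 = 13)
478016/g(-553) + 333740/y(6) = 478016/(-553) + 333740/13 = 478016*(-1/553) + 333740*(1/13) = -68288/79 + 333740/13 = 25477716/1027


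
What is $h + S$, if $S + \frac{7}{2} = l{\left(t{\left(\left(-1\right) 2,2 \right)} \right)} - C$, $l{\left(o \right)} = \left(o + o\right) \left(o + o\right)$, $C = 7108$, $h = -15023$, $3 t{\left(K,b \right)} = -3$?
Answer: $- \frac{44261}{2} \approx -22131.0$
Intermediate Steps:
$t{\left(K,b \right)} = -1$ ($t{\left(K,b \right)} = \frac{1}{3} \left(-3\right) = -1$)
$l{\left(o \right)} = 4 o^{2}$ ($l{\left(o \right)} = 2 o 2 o = 4 o^{2}$)
$S = - \frac{14215}{2}$ ($S = - \frac{7}{2} + \left(4 \left(-1\right)^{2} - 7108\right) = - \frac{7}{2} + \left(4 \cdot 1 - 7108\right) = - \frac{7}{2} + \left(4 - 7108\right) = - \frac{7}{2} - 7104 = - \frac{14215}{2} \approx -7107.5$)
$h + S = -15023 - \frac{14215}{2} = - \frac{44261}{2}$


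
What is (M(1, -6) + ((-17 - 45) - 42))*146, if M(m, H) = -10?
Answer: -16644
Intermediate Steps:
(M(1, -6) + ((-17 - 45) - 42))*146 = (-10 + ((-17 - 45) - 42))*146 = (-10 + (-62 - 42))*146 = (-10 - 104)*146 = -114*146 = -16644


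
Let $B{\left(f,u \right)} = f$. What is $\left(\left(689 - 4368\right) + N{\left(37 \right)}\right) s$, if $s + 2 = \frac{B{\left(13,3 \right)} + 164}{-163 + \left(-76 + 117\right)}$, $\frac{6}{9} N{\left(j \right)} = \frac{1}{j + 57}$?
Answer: $\frac{291184229}{22936} \approx 12696.0$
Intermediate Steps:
$N{\left(j \right)} = \frac{3}{2 \left(57 + j\right)}$ ($N{\left(j \right)} = \frac{3}{2 \left(j + 57\right)} = \frac{3}{2 \left(57 + j\right)}$)
$s = - \frac{421}{122}$ ($s = -2 + \frac{13 + 164}{-163 + \left(-76 + 117\right)} = -2 + \frac{177}{-163 + 41} = -2 + \frac{177}{-122} = -2 + 177 \left(- \frac{1}{122}\right) = -2 - \frac{177}{122} = - \frac{421}{122} \approx -3.4508$)
$\left(\left(689 - 4368\right) + N{\left(37 \right)}\right) s = \left(\left(689 - 4368\right) + \frac{3}{2 \left(57 + 37\right)}\right) \left(- \frac{421}{122}\right) = \left(\left(689 - 4368\right) + \frac{3}{2 \cdot 94}\right) \left(- \frac{421}{122}\right) = \left(-3679 + \frac{3}{2} \cdot \frac{1}{94}\right) \left(- \frac{421}{122}\right) = \left(-3679 + \frac{3}{188}\right) \left(- \frac{421}{122}\right) = \left(- \frac{691649}{188}\right) \left(- \frac{421}{122}\right) = \frac{291184229}{22936}$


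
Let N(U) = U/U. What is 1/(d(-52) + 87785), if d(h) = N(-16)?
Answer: 1/87786 ≈ 1.1391e-5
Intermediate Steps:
N(U) = 1
d(h) = 1
1/(d(-52) + 87785) = 1/(1 + 87785) = 1/87786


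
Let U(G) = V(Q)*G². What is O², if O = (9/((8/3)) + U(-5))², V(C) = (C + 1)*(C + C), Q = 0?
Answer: 531441/4096 ≈ 129.75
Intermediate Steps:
V(C) = 2*C*(1 + C) (V(C) = (1 + C)*(2*C) = 2*C*(1 + C))
U(G) = 0 (U(G) = (2*0*(1 + 0))*G² = (2*0*1)*G² = 0*G² = 0)
O = 729/64 (O = (9/((8/3)) + 0)² = (9/((8*(⅓))) + 0)² = (9/(8/3) + 0)² = (9*(3/8) + 0)² = (27/8 + 0)² = (27/8)² = 729/64 ≈ 11.391)
O² = (729/64)² = 531441/4096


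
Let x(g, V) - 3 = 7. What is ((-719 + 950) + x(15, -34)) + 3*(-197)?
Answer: -350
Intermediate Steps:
x(g, V) = 10 (x(g, V) = 3 + 7 = 10)
((-719 + 950) + x(15, -34)) + 3*(-197) = ((-719 + 950) + 10) + 3*(-197) = (231 + 10) - 591 = 241 - 591 = -350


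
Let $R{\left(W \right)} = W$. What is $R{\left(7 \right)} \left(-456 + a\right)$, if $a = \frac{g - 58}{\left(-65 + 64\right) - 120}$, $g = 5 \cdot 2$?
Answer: $- \frac{385896}{121} \approx -3189.2$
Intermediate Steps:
$g = 10$
$a = \frac{48}{121}$ ($a = \frac{10 - 58}{\left(-65 + 64\right) - 120} = - \frac{48}{-1 - 120} = - \frac{48}{-121} = \left(-48\right) \left(- \frac{1}{121}\right) = \frac{48}{121} \approx 0.39669$)
$R{\left(7 \right)} \left(-456 + a\right) = 7 \left(-456 + \frac{48}{121}\right) = 7 \left(- \frac{55128}{121}\right) = - \frac{385896}{121}$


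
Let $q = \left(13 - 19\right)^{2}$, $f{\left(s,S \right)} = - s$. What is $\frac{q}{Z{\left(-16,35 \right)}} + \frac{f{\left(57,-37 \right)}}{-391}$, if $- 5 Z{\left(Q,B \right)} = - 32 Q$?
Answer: $- \frac{10299}{50048} \approx -0.20578$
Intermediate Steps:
$Z{\left(Q,B \right)} = \frac{32 Q}{5}$ ($Z{\left(Q,B \right)} = - \frac{\left(-32\right) Q}{5} = \frac{32 Q}{5}$)
$q = 36$ ($q = \left(-6\right)^{2} = 36$)
$\frac{q}{Z{\left(-16,35 \right)}} + \frac{f{\left(57,-37 \right)}}{-391} = \frac{36}{\frac{32}{5} \left(-16\right)} + \frac{\left(-1\right) 57}{-391} = \frac{36}{- \frac{512}{5}} - - \frac{57}{391} = 36 \left(- \frac{5}{512}\right) + \frac{57}{391} = - \frac{45}{128} + \frac{57}{391} = - \frac{10299}{50048}$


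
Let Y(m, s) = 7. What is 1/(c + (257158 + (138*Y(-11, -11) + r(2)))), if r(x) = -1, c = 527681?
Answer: 1/785804 ≈ 1.2726e-6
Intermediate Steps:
1/(c + (257158 + (138*Y(-11, -11) + r(2)))) = 1/(527681 + (257158 + (138*7 - 1))) = 1/(527681 + (257158 + (966 - 1))) = 1/(527681 + (257158 + 965)) = 1/(527681 + 258123) = 1/785804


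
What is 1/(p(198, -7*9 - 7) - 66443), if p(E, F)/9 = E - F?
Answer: -1/64031 ≈ -1.5617e-5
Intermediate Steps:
p(E, F) = -9*F + 9*E (p(E, F) = 9*(E - F) = -9*F + 9*E)
1/(p(198, -7*9 - 7) - 66443) = 1/((-9*(-7*9 - 7) + 9*198) - 66443) = 1/((-9*(-63 - 7) + 1782) - 66443) = 1/((-9*(-70) + 1782) - 66443) = 1/((630 + 1782) - 66443) = 1/(2412 - 66443) = 1/(-64031) = -1/64031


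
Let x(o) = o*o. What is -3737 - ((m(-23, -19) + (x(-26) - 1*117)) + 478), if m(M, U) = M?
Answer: -4751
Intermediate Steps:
x(o) = o²
-3737 - ((m(-23, -19) + (x(-26) - 1*117)) + 478) = -3737 - ((-23 + ((-26)² - 1*117)) + 478) = -3737 - ((-23 + (676 - 117)) + 478) = -3737 - ((-23 + 559) + 478) = -3737 - (536 + 478) = -3737 - 1*1014 = -3737 - 1014 = -4751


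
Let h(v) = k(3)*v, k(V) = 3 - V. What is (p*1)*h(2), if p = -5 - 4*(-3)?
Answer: 0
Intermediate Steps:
h(v) = 0 (h(v) = (3 - 1*3)*v = (3 - 3)*v = 0*v = 0)
p = 7 (p = -5 + 12 = 7)
(p*1)*h(2) = (7*1)*0 = 7*0 = 0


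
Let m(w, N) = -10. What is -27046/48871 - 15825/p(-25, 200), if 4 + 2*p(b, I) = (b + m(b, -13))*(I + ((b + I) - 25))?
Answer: 607672733/299432617 ≈ 2.0294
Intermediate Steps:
p(b, I) = -2 + (-10 + b)*(-25 + b + 2*I)/2 (p(b, I) = -2 + ((b - 10)*(I + ((b + I) - 25)))/2 = -2 + ((-10 + b)*(I + ((I + b) - 25)))/2 = -2 + ((-10 + b)*(I + (-25 + I + b)))/2 = -2 + ((-10 + b)*(-25 + b + 2*I))/2 = -2 + (-10 + b)*(-25 + b + 2*I)/2)
-27046/48871 - 15825/p(-25, 200) = -27046/48871 - 15825/(123 + (½)*(-25)² - 10*200 - 35/2*(-25) + 200*(-25)) = -27046*1/48871 - 15825/(123 + (½)*625 - 2000 + 875/2 - 5000) = -27046/48871 - 15825/(123 + 625/2 - 2000 + 875/2 - 5000) = -27046/48871 - 15825/(-6127) = -27046/48871 - 15825*(-1/6127) = -27046/48871 + 15825/6127 = 607672733/299432617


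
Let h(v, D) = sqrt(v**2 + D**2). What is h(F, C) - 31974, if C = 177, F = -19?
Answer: -31974 + sqrt(31690) ≈ -31796.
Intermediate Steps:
h(v, D) = sqrt(D**2 + v**2)
h(F, C) - 31974 = sqrt(177**2 + (-19)**2) - 31974 = sqrt(31329 + 361) - 31974 = sqrt(31690) - 31974 = -31974 + sqrt(31690)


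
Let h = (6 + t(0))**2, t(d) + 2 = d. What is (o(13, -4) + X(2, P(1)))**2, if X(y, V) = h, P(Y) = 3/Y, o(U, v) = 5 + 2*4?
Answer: 841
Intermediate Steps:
t(d) = -2 + d
o(U, v) = 13 (o(U, v) = 5 + 8 = 13)
h = 16 (h = (6 + (-2 + 0))**2 = (6 - 2)**2 = 4**2 = 16)
X(y, V) = 16
(o(13, -4) + X(2, P(1)))**2 = (13 + 16)**2 = 29**2 = 841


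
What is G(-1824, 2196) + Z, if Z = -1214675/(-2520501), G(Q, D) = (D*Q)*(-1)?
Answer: 10095878052179/2520501 ≈ 4.0055e+6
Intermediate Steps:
G(Q, D) = -D*Q
Z = 1214675/2520501 (Z = -1214675*(-1/2520501) = 1214675/2520501 ≈ 0.48192)
G(-1824, 2196) + Z = -1*2196*(-1824) + 1214675/2520501 = 4005504 + 1214675/2520501 = 10095878052179/2520501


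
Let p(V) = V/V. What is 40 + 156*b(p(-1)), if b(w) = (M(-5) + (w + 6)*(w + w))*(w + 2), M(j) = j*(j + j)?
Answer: 29992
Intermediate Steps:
M(j) = 2*j² (M(j) = j*(2*j) = 2*j²)
p(V) = 1
b(w) = (2 + w)*(50 + 2*w*(6 + w)) (b(w) = (2*(-5)² + (w + 6)*(w + w))*(w + 2) = (2*25 + (6 + w)*(2*w))*(2 + w) = (50 + 2*w*(6 + w))*(2 + w) = (2 + w)*(50 + 2*w*(6 + w)))
40 + 156*b(p(-1)) = 40 + 156*(100 + 2*1³ + 16*1² + 74*1) = 40 + 156*(100 + 2*1 + 16*1 + 74) = 40 + 156*(100 + 2 + 16 + 74) = 40 + 156*192 = 40 + 29952 = 29992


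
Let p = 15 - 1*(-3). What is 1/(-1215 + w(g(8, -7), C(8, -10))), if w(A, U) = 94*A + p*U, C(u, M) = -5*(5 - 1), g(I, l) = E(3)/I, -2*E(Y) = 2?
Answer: -4/6347 ≈ -0.00063022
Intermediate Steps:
E(Y) = -1 (E(Y) = -1/2*2 = -1)
g(I, l) = -1/I
p = 18 (p = 15 + 3 = 18)
C(u, M) = -20 (C(u, M) = -5*4 = -20)
w(A, U) = 18*U + 94*A (w(A, U) = 94*A + 18*U = 18*U + 94*A)
1/(-1215 + w(g(8, -7), C(8, -10))) = 1/(-1215 + (18*(-20) + 94*(-1/8))) = 1/(-1215 + (-360 + 94*(-1*1/8))) = 1/(-1215 + (-360 + 94*(-1/8))) = 1/(-1215 + (-360 - 47/4)) = 1/(-1215 - 1487/4) = 1/(-6347/4) = -4/6347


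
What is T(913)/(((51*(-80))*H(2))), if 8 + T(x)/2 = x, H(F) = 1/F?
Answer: -181/204 ≈ -0.88725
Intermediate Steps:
T(x) = -16 + 2*x
T(913)/(((51*(-80))*H(2))) = (-16 + 2*913)/(((51*(-80))/2)) = (-16 + 1826)/((-4080*½)) = 1810/(-2040) = 1810*(-1/2040) = -181/204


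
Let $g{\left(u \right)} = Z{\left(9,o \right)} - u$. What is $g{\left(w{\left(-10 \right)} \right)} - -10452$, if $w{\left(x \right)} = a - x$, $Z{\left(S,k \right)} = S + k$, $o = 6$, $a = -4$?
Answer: $10461$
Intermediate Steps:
$w{\left(x \right)} = -4 - x$
$g{\left(u \right)} = 15 - u$ ($g{\left(u \right)} = \left(9 + 6\right) - u = 15 - u$)
$g{\left(w{\left(-10 \right)} \right)} - -10452 = \left(15 - \left(-4 - -10\right)\right) - -10452 = \left(15 - \left(-4 + 10\right)\right) + 10452 = \left(15 - 6\right) + 10452 = 9 + 10452 = 10461$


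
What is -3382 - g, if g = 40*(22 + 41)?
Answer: -5902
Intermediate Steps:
g = 2520 (g = 40*63 = 2520)
-3382 - g = -3382 - 1*2520 = -3382 - 2520 = -5902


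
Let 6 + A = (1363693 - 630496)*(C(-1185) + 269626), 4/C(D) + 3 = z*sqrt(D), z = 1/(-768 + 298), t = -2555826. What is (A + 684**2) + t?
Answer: 26216907609746334/132619 + 91894024*I*sqrt(1185)/132619 ≈ 1.9769e+11 + 23853.0*I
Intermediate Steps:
z = -1/470 (z = 1/(-470) = -1/470 ≈ -0.0021277)
C(D) = 4/(-3 - sqrt(D)/470)
A = 197688974316 - 1378410360/(1410 + I*sqrt(1185)) (A = -6 + (1363693 - 630496)*(-1880/(1410 + sqrt(-1185)) + 269626) = -6 + 733197*(-1880/(1410 + I*sqrt(1185)) + 269626) = -6 + 733197*(269626 - 1880/(1410 + I*sqrt(1185))) = -6 + (197688974322 - 1378410360/(1410 + I*sqrt(1185))) = 197688974316 - 1378410360/(1410 + I*sqrt(1185)) ≈ 1.9769e+11 + 23853.0*I)
(A + 684**2) + t = ((26217184514239764/132619 + 91894024*I*sqrt(1185)/132619) + 684**2) - 2555826 = ((26217184514239764/132619 + 91894024*I*sqrt(1185)/132619) + 467856) - 2555826 = (26217246560834628/132619 + 91894024*I*sqrt(1185)/132619) - 2555826 = 26216907609746334/132619 + 91894024*I*sqrt(1185)/132619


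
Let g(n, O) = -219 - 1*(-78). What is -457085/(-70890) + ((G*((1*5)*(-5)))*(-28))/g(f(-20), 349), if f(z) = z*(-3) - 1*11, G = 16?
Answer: -48634601/666366 ≈ -72.985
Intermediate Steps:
f(z) = -11 - 3*z (f(z) = -3*z - 11 = -11 - 3*z)
g(n, O) = -141 (g(n, O) = -219 + 78 = -141)
-457085/(-70890) + ((G*((1*5)*(-5)))*(-28))/g(f(-20), 349) = -457085/(-70890) + ((16*((1*5)*(-5)))*(-28))/(-141) = -457085*(-1/70890) + ((16*(5*(-5)))*(-28))*(-1/141) = 91417/14178 + ((16*(-25))*(-28))*(-1/141) = 91417/14178 - 400*(-28)*(-1/141) = 91417/14178 + 11200*(-1/141) = 91417/14178 - 11200/141 = -48634601/666366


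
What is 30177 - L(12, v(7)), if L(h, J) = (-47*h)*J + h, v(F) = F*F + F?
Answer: 61749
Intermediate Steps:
v(F) = F + F² (v(F) = F² + F = F + F²)
L(h, J) = h - 47*J*h (L(h, J) = -47*J*h + h = h - 47*J*h)
30177 - L(12, v(7)) = 30177 - 12*(1 - 329*(1 + 7)) = 30177 - 12*(1 - 329*8) = 30177 - 12*(1 - 47*56) = 30177 - 12*(1 - 2632) = 30177 - 12*(-2631) = 30177 - 1*(-31572) = 30177 + 31572 = 61749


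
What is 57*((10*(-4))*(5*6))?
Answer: -68400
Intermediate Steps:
57*((10*(-4))*(5*6)) = 57*(-40*30) = 57*(-1200) = -68400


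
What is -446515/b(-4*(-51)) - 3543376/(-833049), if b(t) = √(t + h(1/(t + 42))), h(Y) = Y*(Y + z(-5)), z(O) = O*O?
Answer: 3543376/833049 - 21968538*√12351415/2470283 ≈ -31250.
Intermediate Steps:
z(O) = O²
h(Y) = Y*(25 + Y) (h(Y) = Y*(Y + (-5)²) = Y*(Y + 25) = Y*(25 + Y))
b(t) = √(t + (25 + 1/(42 + t))/(42 + t)) (b(t) = √(t + (25 + 1/(t + 42))/(t + 42)) = √(t + (25 + 1/(42 + t))/(42 + t)))
-446515/b(-4*(-51)) - 3543376/(-833049) = -446515*246/√(1051 + 25*(-4*(-51)) + (-4*(-51))*(42 - 4*(-51))²) - 3543376/(-833049) = -446515*246/√(1051 + 25*204 + 204*(42 + 204)²) - 3543376*(-1/833049) = -446515*246/√(1051 + 5100 + 204*246²) + 3543376/833049 = -446515*246/√(1051 + 5100 + 204*60516) + 3543376/833049 = -446515*246/√(1051 + 5100 + 12345264) + 3543376/833049 = -446515*246*√12351415/12351415 + 3543376/833049 = -21968538*√12351415/2470283 + 3543376/833049 = 3543376/833049 - 21968538*√12351415/2470283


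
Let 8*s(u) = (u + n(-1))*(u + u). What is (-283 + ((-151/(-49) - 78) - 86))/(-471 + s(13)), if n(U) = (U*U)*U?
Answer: 2719/2646 ≈ 1.0276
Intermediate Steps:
n(U) = U**3 (n(U) = U**2*U = U**3)
s(u) = u*(-1 + u)/4 (s(u) = ((u + (-1)**3)*(u + u))/8 = ((u - 1)*(2*u))/8 = ((-1 + u)*(2*u))/8 = (2*u*(-1 + u))/8 = u*(-1 + u)/4)
(-283 + ((-151/(-49) - 78) - 86))/(-471 + s(13)) = (-283 + ((-151/(-49) - 78) - 86))/(-471 + (1/4)*13*(-1 + 13)) = (-283 + ((-151*(-1/49) - 78) - 86))/(-471 + (1/4)*13*12) = (-283 + ((151/49 - 78) - 86))/(-471 + 39) = (-283 + (-3671/49 - 86))/(-432) = (-283 - 7885/49)*(-1/432) = -21752/49*(-1/432) = 2719/2646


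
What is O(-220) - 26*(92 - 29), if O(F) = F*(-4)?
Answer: -758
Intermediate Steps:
O(F) = -4*F
O(-220) - 26*(92 - 29) = -4*(-220) - 26*(92 - 29) = 880 - 26*63 = 880 - 1*1638 = 880 - 1638 = -758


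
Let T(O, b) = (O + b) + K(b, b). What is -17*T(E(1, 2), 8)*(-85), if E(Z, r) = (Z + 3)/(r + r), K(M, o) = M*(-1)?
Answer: 1445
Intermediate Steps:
K(M, o) = -M
E(Z, r) = (3 + Z)/(2*r) (E(Z, r) = (3 + Z)/((2*r)) = (3 + Z)*(1/(2*r)) = (3 + Z)/(2*r))
T(O, b) = O (T(O, b) = (O + b) - b = O)
-17*T(E(1, 2), 8)*(-85) = -17*(3 + 1)/(2*2)*(-85) = -17*4/(2*2)*(-85) = -17*1*(-85) = -17*(-85) = 1445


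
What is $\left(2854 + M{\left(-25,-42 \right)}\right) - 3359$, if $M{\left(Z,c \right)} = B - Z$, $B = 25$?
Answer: $-455$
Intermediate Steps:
$M{\left(Z,c \right)} = 25 - Z$
$\left(2854 + M{\left(-25,-42 \right)}\right) - 3359 = \left(2854 + \left(25 - -25\right)\right) - 3359 = \left(2854 + \left(25 + 25\right)\right) - 3359 = \left(2854 + 50\right) - 3359 = 2904 - 3359 = -455$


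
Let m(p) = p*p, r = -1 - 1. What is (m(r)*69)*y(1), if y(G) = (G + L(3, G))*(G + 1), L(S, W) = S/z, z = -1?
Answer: -1104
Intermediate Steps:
r = -2
m(p) = p²
L(S, W) = -S (L(S, W) = S/(-1) = S*(-1) = -S)
y(G) = (1 + G)*(-3 + G) (y(G) = (G - 1*3)*(G + 1) = (G - 3)*(1 + G) = (-3 + G)*(1 + G) = (1 + G)*(-3 + G))
(m(r)*69)*y(1) = ((-2)²*69)*(-3 + 1² - 2*1) = (4*69)*(-3 + 1 - 2) = 276*(-4) = -1104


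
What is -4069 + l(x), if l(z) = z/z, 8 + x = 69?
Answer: -4068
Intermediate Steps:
x = 61 (x = -8 + 69 = 61)
l(z) = 1
-4069 + l(x) = -4069 + 1 = -4068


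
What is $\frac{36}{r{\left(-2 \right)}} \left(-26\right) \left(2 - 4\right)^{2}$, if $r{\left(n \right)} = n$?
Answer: $1872$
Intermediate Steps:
$\frac{36}{r{\left(-2 \right)}} \left(-26\right) \left(2 - 4\right)^{2} = \frac{36}{-2} \left(-26\right) \left(2 - 4\right)^{2} = 36 \left(- \frac{1}{2}\right) \left(-26\right) \left(-2\right)^{2} = \left(-18\right) \left(-26\right) 4 = 468 \cdot 4 = 1872$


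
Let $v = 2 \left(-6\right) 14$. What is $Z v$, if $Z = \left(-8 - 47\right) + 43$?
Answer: $2016$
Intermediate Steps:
$v = -168$ ($v = \left(-12\right) 14 = -168$)
$Z = -12$ ($Z = -55 + 43 = -12$)
$Z v = \left(-12\right) \left(-168\right) = 2016$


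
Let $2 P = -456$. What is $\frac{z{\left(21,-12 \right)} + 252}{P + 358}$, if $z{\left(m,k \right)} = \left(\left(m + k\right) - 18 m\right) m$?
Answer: $- \frac{7497}{130} \approx -57.669$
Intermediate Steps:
$P = -228$ ($P = \frac{1}{2} \left(-456\right) = -228$)
$z{\left(m,k \right)} = m \left(k - 17 m\right)$ ($z{\left(m,k \right)} = \left(\left(k + m\right) - 18 m\right) m = \left(k - 17 m\right) m = m \left(k - 17 m\right)$)
$\frac{z{\left(21,-12 \right)} + 252}{P + 358} = \frac{21 \left(-12 - 357\right) + 252}{-228 + 358} = \frac{21 \left(-12 - 357\right) + 252}{130} = \left(21 \left(-369\right) + 252\right) \frac{1}{130} = \left(-7749 + 252\right) \frac{1}{130} = \left(-7497\right) \frac{1}{130} = - \frac{7497}{130}$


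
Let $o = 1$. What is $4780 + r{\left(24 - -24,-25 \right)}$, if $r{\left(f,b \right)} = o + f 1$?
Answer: $4829$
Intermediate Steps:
$r{\left(f,b \right)} = 1 + f$ ($r{\left(f,b \right)} = 1 + f 1 = 1 + f$)
$4780 + r{\left(24 - -24,-25 \right)} = 4780 + \left(1 + \left(24 - -24\right)\right) = 4780 + \left(1 + \left(24 + 24\right)\right) = 4780 + \left(1 + 48\right) = 4780 + 49 = 4829$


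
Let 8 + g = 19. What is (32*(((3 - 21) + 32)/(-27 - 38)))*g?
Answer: -4928/65 ≈ -75.815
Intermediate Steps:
g = 11 (g = -8 + 19 = 11)
(32*(((3 - 21) + 32)/(-27 - 38)))*g = (32*(((3 - 21) + 32)/(-27 - 38)))*11 = (32*((-18 + 32)/(-65)))*11 = (32*(14*(-1/65)))*11 = (32*(-14/65))*11 = -448/65*11 = -4928/65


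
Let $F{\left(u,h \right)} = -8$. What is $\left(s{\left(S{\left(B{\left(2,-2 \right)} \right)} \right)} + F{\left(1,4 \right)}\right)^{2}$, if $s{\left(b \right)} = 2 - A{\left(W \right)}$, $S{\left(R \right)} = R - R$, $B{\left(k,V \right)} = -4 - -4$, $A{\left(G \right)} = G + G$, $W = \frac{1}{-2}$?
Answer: $25$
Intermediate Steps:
$W = - \frac{1}{2} \approx -0.5$
$A{\left(G \right)} = 2 G$
$B{\left(k,V \right)} = 0$ ($B{\left(k,V \right)} = -4 + 4 = 0$)
$S{\left(R \right)} = 0$
$s{\left(b \right)} = 3$ ($s{\left(b \right)} = 2 - 2 \left(- \frac{1}{2}\right) = 2 - -1 = 2 + 1 = 3$)
$\left(s{\left(S{\left(B{\left(2,-2 \right)} \right)} \right)} + F{\left(1,4 \right)}\right)^{2} = \left(3 - 8\right)^{2} = \left(-5\right)^{2} = 25$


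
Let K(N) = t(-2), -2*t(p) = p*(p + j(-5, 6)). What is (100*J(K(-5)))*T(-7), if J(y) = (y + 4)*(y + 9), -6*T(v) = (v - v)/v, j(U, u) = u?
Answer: 0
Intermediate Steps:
t(p) = -p*(6 + p)/2 (t(p) = -p*(p + 6)/2 = -p*(6 + p)/2)
K(N) = 4 (K(N) = -1/2*(-2)*(6 - 2) = -1/2*(-2)*4 = 4)
T(v) = 0 (T(v) = -(v - v)/(6*v) = -0/v = -1/6*0 = 0)
J(y) = (4 + y)*(9 + y)
(100*J(K(-5)))*T(-7) = (100*(36 + 4**2 + 13*4))*0 = (100*(36 + 16 + 52))*0 = (100*104)*0 = 10400*0 = 0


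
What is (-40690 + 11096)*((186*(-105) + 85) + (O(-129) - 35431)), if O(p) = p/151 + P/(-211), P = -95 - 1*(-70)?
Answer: 51742968761920/31861 ≈ 1.6240e+9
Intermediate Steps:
P = -25 (P = -95 + 70 = -25)
O(p) = 25/211 + p/151 (O(p) = p/151 - 25/(-211) = p*(1/151) - 25*(-1/211) = p/151 + 25/211 = 25/211 + p/151)
(-40690 + 11096)*((186*(-105) + 85) + (O(-129) - 35431)) = (-40690 + 11096)*((186*(-105) + 85) + ((25/211 + (1/151)*(-129)) - 35431)) = -29594*((-19530 + 85) + ((25/211 - 129/151) - 35431)) = -29594*(-19445 + (-23444/31861 - 35431)) = -29594*(-19445 - 1128890535/31861) = -29594*(-1748427680/31861) = 51742968761920/31861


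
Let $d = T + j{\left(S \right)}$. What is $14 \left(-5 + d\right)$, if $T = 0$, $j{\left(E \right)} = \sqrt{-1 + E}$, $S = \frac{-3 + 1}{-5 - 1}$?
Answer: $-70 + \frac{14 i \sqrt{6}}{3} \approx -70.0 + 11.431 i$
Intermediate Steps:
$S = \frac{1}{3}$ ($S = - \frac{2}{-6} = \left(-2\right) \left(- \frac{1}{6}\right) = \frac{1}{3} \approx 0.33333$)
$d = \frac{i \sqrt{6}}{3}$ ($d = 0 + \sqrt{-1 + \frac{1}{3}} = 0 + \sqrt{- \frac{2}{3}} = 0 + \frac{i \sqrt{6}}{3} = \frac{i \sqrt{6}}{3} \approx 0.8165 i$)
$14 \left(-5 + d\right) = 14 \left(-5 + \frac{i \sqrt{6}}{3}\right) = -70 + \frac{14 i \sqrt{6}}{3}$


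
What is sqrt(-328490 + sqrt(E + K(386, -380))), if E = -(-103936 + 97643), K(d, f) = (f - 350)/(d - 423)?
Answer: sqrt(-449702810 + 37*sqrt(8642127))/37 ≈ 573.07*I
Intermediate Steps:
K(d, f) = (-350 + f)/(-423 + d)
E = 6293 (E = -1*(-6293) = 6293)
sqrt(-328490 + sqrt(E + K(386, -380))) = sqrt(-328490 + sqrt(6293 + (-350 - 380)/(-423 + 386))) = sqrt(-328490 + sqrt(6293 - 730/(-37))) = sqrt(-328490 + sqrt(6293 - 1/37*(-730))) = sqrt(-328490 + sqrt(6293 + 730/37)) = sqrt(-328490 + sqrt(233571/37)) = sqrt(-328490 + sqrt(8642127)/37)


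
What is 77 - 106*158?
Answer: -16671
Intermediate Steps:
77 - 106*158 = 77 - 16748 = -16671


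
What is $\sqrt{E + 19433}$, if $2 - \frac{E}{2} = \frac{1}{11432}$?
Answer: $\frac{\sqrt{158764602239}}{2858} \approx 139.42$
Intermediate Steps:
$E = \frac{22863}{5716}$ ($E = 4 - \frac{2}{11432} = 4 - \frac{1}{5716} = \frac{22863}{5716} \approx 3.9998$)
$\sqrt{E + 19433} = \sqrt{\frac{22863}{5716} + 19433} = \sqrt{\frac{111101891}{5716}} = \frac{\sqrt{158764602239}}{2858}$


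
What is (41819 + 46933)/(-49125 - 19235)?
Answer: -11094/8545 ≈ -1.2983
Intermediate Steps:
(41819 + 46933)/(-49125 - 19235) = 88752/(-68360) = 88752*(-1/68360) = -11094/8545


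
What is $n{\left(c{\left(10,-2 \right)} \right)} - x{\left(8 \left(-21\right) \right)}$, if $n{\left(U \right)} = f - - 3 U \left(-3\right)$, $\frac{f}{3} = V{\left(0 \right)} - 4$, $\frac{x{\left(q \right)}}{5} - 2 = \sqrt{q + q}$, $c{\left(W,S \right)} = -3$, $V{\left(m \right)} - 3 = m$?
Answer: $14 - 20 i \sqrt{21} \approx 14.0 - 91.651 i$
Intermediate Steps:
$V{\left(m \right)} = 3 + m$
$x{\left(q \right)} = 10 + 5 \sqrt{2} \sqrt{q}$ ($x{\left(q \right)} = 10 + 5 \sqrt{q + q} = 10 + 5 \sqrt{2 q} = 10 + 5 \sqrt{2} \sqrt{q}$)
$f = -3$ ($f = 3 \left(\left(3 + 0\right) - 4\right) = 3 \left(3 - 4\right) = 3 \left(-1\right) = -3$)
$n{\left(U \right)} = -3 - 9 U$ ($n{\left(U \right)} = -3 - - 3 U \left(-3\right) = -3 - 9 U$)
$n{\left(c{\left(10,-2 \right)} \right)} - x{\left(8 \left(-21\right) \right)} = \left(-3 - -27\right) - \left(10 + 5 \sqrt{2} \sqrt{8 \left(-21\right)}\right) = \left(-3 + 27\right) - \left(10 + 5 \sqrt{2} \sqrt{-168}\right) = 24 - \left(10 + 5 \sqrt{2} \cdot 2 i \sqrt{42}\right) = 24 - \left(10 + 20 i \sqrt{21}\right) = 14 - 20 i \sqrt{21}$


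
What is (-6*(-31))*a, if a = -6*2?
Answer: -2232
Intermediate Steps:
a = -12
(-6*(-31))*a = -6*(-31)*(-12) = 186*(-12) = -2232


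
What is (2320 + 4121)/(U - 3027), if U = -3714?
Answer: -2147/2247 ≈ -0.95550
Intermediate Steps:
(2320 + 4121)/(U - 3027) = (2320 + 4121)/(-3714 - 3027) = 6441/(-6741) = 6441*(-1/6741) = -2147/2247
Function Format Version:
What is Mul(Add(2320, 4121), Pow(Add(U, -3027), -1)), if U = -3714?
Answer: Rational(-2147, 2247) ≈ -0.95550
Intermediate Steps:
Mul(Add(2320, 4121), Pow(Add(U, -3027), -1)) = Mul(Add(2320, 4121), Pow(Add(-3714, -3027), -1)) = Mul(6441, Pow(-6741, -1)) = Mul(6441, Rational(-1, 6741)) = Rational(-2147, 2247)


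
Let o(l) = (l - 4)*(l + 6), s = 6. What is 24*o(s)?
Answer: 576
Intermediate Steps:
o(l) = (-4 + l)*(6 + l)
24*o(s) = 24*(-24 + 6² + 2*6) = 24*(-24 + 36 + 12) = 24*24 = 576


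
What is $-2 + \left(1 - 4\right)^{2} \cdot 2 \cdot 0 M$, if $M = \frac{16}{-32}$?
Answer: $-2$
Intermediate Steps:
$M = - \frac{1}{2}$ ($M = 16 \left(- \frac{1}{32}\right) = - \frac{1}{2} \approx -0.5$)
$-2 + \left(1 - 4\right)^{2} \cdot 2 \cdot 0 M = -2 + \left(1 - 4\right)^{2} \cdot 2 \cdot 0 \left(- \frac{1}{2}\right) = -2 + \left(-3\right)^{2} \cdot 2 \cdot 0 \left(- \frac{1}{2}\right) = -2 + 9 \cdot 2 \cdot 0 \left(- \frac{1}{2}\right) = -2 + 18 \cdot 0 \left(- \frac{1}{2}\right) = -2 + 0 \left(- \frac{1}{2}\right) = -2 + 0 = -2$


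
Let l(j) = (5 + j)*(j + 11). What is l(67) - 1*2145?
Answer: 3471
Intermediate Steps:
l(j) = (5 + j)*(11 + j)
l(67) - 1*2145 = (55 + 67² + 16*67) - 1*2145 = (55 + 4489 + 1072) - 2145 = 5616 - 2145 = 3471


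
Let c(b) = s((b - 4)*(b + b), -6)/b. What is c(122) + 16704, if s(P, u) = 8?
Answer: 1018948/61 ≈ 16704.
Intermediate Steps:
c(b) = 8/b
c(122) + 16704 = 8/122 + 16704 = 8*(1/122) + 16704 = 4/61 + 16704 = 1018948/61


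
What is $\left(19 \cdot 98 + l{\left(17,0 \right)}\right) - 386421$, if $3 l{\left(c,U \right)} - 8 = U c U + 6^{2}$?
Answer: $- \frac{1153633}{3} \approx -3.8454 \cdot 10^{5}$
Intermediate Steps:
$l{\left(c,U \right)} = \frac{44}{3} + \frac{c U^{2}}{3}$ ($l{\left(c,U \right)} = \frac{8}{3} + \frac{U c U + 6^{2}}{3} = \frac{8}{3} + \frac{c U^{2} + 36}{3} = \frac{8}{3} + \frac{36 + c U^{2}}{3} = \frac{8}{3} + \left(12 + \frac{c U^{2}}{3}\right) = \frac{44}{3} + \frac{c U^{2}}{3}$)
$\left(19 \cdot 98 + l{\left(17,0 \right)}\right) - 386421 = \left(19 \cdot 98 + \left(\frac{44}{3} + \frac{1}{3} \cdot 17 \cdot 0^{2}\right)\right) - 386421 = \left(1862 + \left(\frac{44}{3} + \frac{1}{3} \cdot 17 \cdot 0\right)\right) - 386421 = \left(1862 + \left(\frac{44}{3} + 0\right)\right) - 386421 = \left(1862 + \frac{44}{3}\right) - 386421 = \frac{5630}{3} - 386421 = - \frac{1153633}{3}$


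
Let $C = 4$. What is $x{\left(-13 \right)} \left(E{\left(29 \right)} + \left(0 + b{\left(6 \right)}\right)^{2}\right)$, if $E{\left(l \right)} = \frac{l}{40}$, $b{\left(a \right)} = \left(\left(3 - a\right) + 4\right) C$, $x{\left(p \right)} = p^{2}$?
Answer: $\frac{113061}{40} \approx 2826.5$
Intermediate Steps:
$b{\left(a \right)} = 28 - 4 a$ ($b{\left(a \right)} = \left(\left(3 - a\right) + 4\right) 4 = \left(7 - a\right) 4 = 28 - 4 a$)
$E{\left(l \right)} = \frac{l}{40}$ ($E{\left(l \right)} = l \frac{1}{40} = \frac{l}{40}$)
$x{\left(-13 \right)} \left(E{\left(29 \right)} + \left(0 + b{\left(6 \right)}\right)^{2}\right) = \left(-13\right)^{2} \left(\frac{1}{40} \cdot 29 + \left(0 + \left(28 - 24\right)\right)^{2}\right) = 169 \left(\frac{29}{40} + \left(0 + \left(28 - 24\right)\right)^{2}\right) = 169 \left(\frac{29}{40} + \left(0 + 4\right)^{2}\right) = 169 \left(\frac{29}{40} + 4^{2}\right) = 169 \left(\frac{29}{40} + 16\right) = 169 \cdot \frac{669}{40} = \frac{113061}{40}$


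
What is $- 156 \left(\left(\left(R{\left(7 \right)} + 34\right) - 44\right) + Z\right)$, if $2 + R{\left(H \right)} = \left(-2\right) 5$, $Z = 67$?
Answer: $-7020$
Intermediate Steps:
$R{\left(H \right)} = -12$ ($R{\left(H \right)} = -2 - 10 = -12$)
$- 156 \left(\left(\left(R{\left(7 \right)} + 34\right) - 44\right) + Z\right) = - 156 \left(\left(\left(-12 + 34\right) - 44\right) + 67\right) = - 156 \left(\left(22 - 44\right) + 67\right) = - 156 \left(-22 + 67\right) = \left(-156\right) 45 = -7020$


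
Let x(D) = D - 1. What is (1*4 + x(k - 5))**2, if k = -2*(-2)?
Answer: 4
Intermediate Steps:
k = 4
x(D) = -1 + D
(1*4 + x(k - 5))**2 = (1*4 + (-1 + (4 - 5)))**2 = (4 + (-1 - 1))**2 = (4 - 2)**2 = 2**2 = 4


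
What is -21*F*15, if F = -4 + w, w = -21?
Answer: 7875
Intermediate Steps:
F = -25 (F = -4 - 21 = -25)
-21*F*15 = -21*(-25)*15 = 525*15 = 7875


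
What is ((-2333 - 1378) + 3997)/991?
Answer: 286/991 ≈ 0.28860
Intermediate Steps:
((-2333 - 1378) + 3997)/991 = (-3711 + 3997)*(1/991) = 286*(1/991) = 286/991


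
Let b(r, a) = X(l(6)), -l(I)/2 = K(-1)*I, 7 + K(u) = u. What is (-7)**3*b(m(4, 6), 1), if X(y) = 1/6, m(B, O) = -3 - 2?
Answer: -343/6 ≈ -57.167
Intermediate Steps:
K(u) = -7 + u
l(I) = 16*I (l(I) = -2*(-7 - 1)*I = -(-16)*I = 16*I)
m(B, O) = -5
X(y) = 1/6
b(r, a) = 1/6
(-7)**3*b(m(4, 6), 1) = (-7)**3*(1/6) = -343*1/6 = -343/6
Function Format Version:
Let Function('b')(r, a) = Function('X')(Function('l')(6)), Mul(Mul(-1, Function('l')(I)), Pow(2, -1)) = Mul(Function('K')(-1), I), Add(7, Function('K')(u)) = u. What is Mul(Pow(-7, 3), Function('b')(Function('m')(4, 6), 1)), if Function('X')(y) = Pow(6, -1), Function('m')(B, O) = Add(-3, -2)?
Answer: Rational(-343, 6) ≈ -57.167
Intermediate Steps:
Function('K')(u) = Add(-7, u)
Function('l')(I) = Mul(16, I) (Function('l')(I) = Mul(-2, Mul(Add(-7, -1), I)) = Mul(-2, Mul(-8, I)) = Mul(16, I))
Function('m')(B, O) = -5
Function('X')(y) = Rational(1, 6)
Function('b')(r, a) = Rational(1, 6)
Mul(Pow(-7, 3), Function('b')(Function('m')(4, 6), 1)) = Mul(Pow(-7, 3), Rational(1, 6)) = Mul(-343, Rational(1, 6)) = Rational(-343, 6)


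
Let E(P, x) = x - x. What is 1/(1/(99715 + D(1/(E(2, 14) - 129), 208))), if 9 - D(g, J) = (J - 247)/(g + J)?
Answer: 2675699675/26831 ≈ 99724.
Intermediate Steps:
E(P, x) = 0
D(g, J) = 9 - (-247 + J)/(J + g) (D(g, J) = 9 - (J - 247)/(g + J) = 9 - (-247 + J)/(J + g))
1/(1/(99715 + D(1/(E(2, 14) - 129), 208))) = 1/(1/(99715 + (247 + 8*208 + 9/(0 - 129))/(208 + 1/(0 - 129)))) = 1/(1/(99715 + (247 + 1664 + 9/(-129))/(208 + 1/(-129)))) = 1/(1/(99715 + (247 + 1664 + 9*(-1/129))/(208 - 1/129))) = 1/(1/(99715 + (247 + 1664 - 3/43)/(26831/129))) = 1/(1/(99715 + (129/26831)*(82170/43))) = 1/(1/(99715 + 246510/26831)) = 1/(1/(2675699675/26831)) = 1/(26831/2675699675) = 2675699675/26831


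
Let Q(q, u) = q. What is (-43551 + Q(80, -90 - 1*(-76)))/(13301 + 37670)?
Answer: -43471/50971 ≈ -0.85286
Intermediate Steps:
(-43551 + Q(80, -90 - 1*(-76)))/(13301 + 37670) = (-43551 + 80)/(13301 + 37670) = -43471/50971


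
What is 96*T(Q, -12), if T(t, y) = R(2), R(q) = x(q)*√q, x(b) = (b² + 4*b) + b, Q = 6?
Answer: 1344*√2 ≈ 1900.7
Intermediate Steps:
x(b) = b² + 5*b
R(q) = q^(3/2)*(5 + q) (R(q) = (q*(5 + q))*√q = q^(3/2)*(5 + q))
T(t, y) = 14*√2 (T(t, y) = 2^(3/2)*(5 + 2) = (2*√2)*7 = 14*√2)
96*T(Q, -12) = 96*(14*√2) = 1344*√2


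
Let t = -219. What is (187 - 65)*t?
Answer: -26718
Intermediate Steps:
(187 - 65)*t = (187 - 65)*(-219) = 122*(-219) = -26718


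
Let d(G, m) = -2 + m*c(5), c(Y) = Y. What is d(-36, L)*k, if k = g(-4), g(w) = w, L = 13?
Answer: -252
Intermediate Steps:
d(G, m) = -2 + 5*m (d(G, m) = -2 + m*5 = -2 + 5*m)
k = -4
d(-36, L)*k = (-2 + 5*13)*(-4) = (-2 + 65)*(-4) = 63*(-4) = -252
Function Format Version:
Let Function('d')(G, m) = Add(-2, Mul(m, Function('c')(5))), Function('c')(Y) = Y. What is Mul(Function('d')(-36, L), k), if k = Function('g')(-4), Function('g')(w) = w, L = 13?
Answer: -252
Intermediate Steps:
Function('d')(G, m) = Add(-2, Mul(5, m)) (Function('d')(G, m) = Add(-2, Mul(m, 5)) = Add(-2, Mul(5, m)))
k = -4
Mul(Function('d')(-36, L), k) = Mul(Add(-2, Mul(5, 13)), -4) = Mul(Add(-2, 65), -4) = Mul(63, -4) = -252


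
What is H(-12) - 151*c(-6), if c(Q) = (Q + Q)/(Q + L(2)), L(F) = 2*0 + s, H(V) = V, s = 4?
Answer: -918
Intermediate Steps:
L(F) = 4 (L(F) = 2*0 + 4 = 0 + 4 = 4)
c(Q) = 2*Q/(4 + Q) (c(Q) = (Q + Q)/(Q + 4) = (2*Q)/(4 + Q) = 2*Q/(4 + Q))
H(-12) - 151*c(-6) = -12 - 302*(-6)/(4 - 6) = -12 - 302*(-6)/(-2) = -12 - 302*(-6)*(-1)/2 = -12 - 151*6 = -12 - 906 = -918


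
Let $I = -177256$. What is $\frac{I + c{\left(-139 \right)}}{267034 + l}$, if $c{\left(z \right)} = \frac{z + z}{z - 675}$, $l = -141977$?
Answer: $- \frac{72143053}{50898199} \approx -1.4174$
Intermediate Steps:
$c{\left(z \right)} = \frac{2 z}{-675 + z}$
$\frac{I + c{\left(-139 \right)}}{267034 + l} = \frac{-177256 + 2 \left(-139\right) \frac{1}{-675 - 139}}{267034 - 141977} = \frac{-177256 + 2 \left(-139\right) \frac{1}{-814}}{125057} = \left(-177256 + 2 \left(-139\right) \left(- \frac{1}{814}\right)\right) \frac{1}{125057} = \left(-177256 + \frac{139}{407}\right) \frac{1}{125057} = \left(- \frac{72143053}{407}\right) \frac{1}{125057} = - \frac{72143053}{50898199}$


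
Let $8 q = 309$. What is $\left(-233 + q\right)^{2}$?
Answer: $\frac{2418025}{64} \approx 37782.0$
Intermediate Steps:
$q = \frac{309}{8}$ ($q = \frac{1}{8} \cdot 309 = \frac{309}{8} \approx 38.625$)
$\left(-233 + q\right)^{2} = \left(-233 + \frac{309}{8}\right)^{2} = \left(- \frac{1555}{8}\right)^{2} = \frac{2418025}{64}$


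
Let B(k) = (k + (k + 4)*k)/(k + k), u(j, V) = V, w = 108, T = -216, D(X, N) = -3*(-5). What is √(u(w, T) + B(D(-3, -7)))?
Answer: I*√206 ≈ 14.353*I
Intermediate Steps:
D(X, N) = 15
B(k) = (k + k*(4 + k))/(2*k) (B(k) = (k + (4 + k)*k)/((2*k)) = (k + k*(4 + k))*(1/(2*k)) = (k + k*(4 + k))/(2*k))
√(u(w, T) + B(D(-3, -7))) = √(-216 + (5/2 + (½)*15)) = √(-216 + (5/2 + 15/2)) = √(-216 + 10) = √(-206) = I*√206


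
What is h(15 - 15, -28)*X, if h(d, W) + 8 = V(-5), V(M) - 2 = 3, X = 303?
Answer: -909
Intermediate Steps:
V(M) = 5 (V(M) = 2 + 3 = 5)
h(d, W) = -3 (h(d, W) = -8 + 5 = -3)
h(15 - 15, -28)*X = -3*303 = -909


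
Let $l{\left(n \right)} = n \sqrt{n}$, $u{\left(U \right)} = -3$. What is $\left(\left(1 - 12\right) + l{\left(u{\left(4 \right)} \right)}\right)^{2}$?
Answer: $94 + 66 i \sqrt{3} \approx 94.0 + 114.32 i$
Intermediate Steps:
$l{\left(n \right)} = n^{\frac{3}{2}}$
$\left(\left(1 - 12\right) + l{\left(u{\left(4 \right)} \right)}\right)^{2} = \left(\left(1 - 12\right) + \left(-3\right)^{\frac{3}{2}}\right)^{2} = \left(\left(1 - 12\right) - 3 i \sqrt{3}\right)^{2} = \left(-11 - 3 i \sqrt{3}\right)^{2}$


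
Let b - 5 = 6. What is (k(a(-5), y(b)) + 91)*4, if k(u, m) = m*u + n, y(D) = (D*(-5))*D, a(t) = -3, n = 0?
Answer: 7624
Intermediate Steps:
b = 11 (b = 5 + 6 = 11)
y(D) = -5*D² (y(D) = (-5*D)*D = -5*D²)
k(u, m) = m*u (k(u, m) = m*u + 0 = m*u)
(k(a(-5), y(b)) + 91)*4 = (-5*11²*(-3) + 91)*4 = (-5*121*(-3) + 91)*4 = (-605*(-3) + 91)*4 = (1815 + 91)*4 = 1906*4 = 7624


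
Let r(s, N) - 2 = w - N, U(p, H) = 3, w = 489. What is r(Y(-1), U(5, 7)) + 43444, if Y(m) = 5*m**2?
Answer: 43932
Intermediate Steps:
r(s, N) = 491 - N (r(s, N) = 2 + (489 - N) = 491 - N)
r(Y(-1), U(5, 7)) + 43444 = (491 - 1*3) + 43444 = (491 - 3) + 43444 = 488 + 43444 = 43932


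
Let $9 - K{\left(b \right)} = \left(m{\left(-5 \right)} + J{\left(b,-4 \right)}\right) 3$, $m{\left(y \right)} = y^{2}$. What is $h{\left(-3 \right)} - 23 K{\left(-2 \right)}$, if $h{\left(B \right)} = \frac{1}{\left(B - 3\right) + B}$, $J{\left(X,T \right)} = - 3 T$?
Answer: $\frac{21113}{9} \approx 2345.9$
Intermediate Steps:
$h{\left(B \right)} = \frac{1}{-3 + 2 B}$ ($h{\left(B \right)} = \frac{1}{\left(B - 3\right) + B} = \frac{1}{\left(-3 + B\right) + B} = \frac{1}{-3 + 2 B}$)
$K{\left(b \right)} = -102$ ($K{\left(b \right)} = 9 - \left(\left(-5\right)^{2} - -12\right) 3 = 9 - \left(25 + 12\right) 3 = 9 - 37 \cdot 3 = 9 - 111 = -102$)
$h{\left(-3 \right)} - 23 K{\left(-2 \right)} = \frac{1}{-3 + 2 \left(-3\right)} - -2346 = \frac{1}{-3 - 6} + 2346 = \frac{1}{-9} + 2346 = - \frac{1}{9} + 2346 = \frac{21113}{9}$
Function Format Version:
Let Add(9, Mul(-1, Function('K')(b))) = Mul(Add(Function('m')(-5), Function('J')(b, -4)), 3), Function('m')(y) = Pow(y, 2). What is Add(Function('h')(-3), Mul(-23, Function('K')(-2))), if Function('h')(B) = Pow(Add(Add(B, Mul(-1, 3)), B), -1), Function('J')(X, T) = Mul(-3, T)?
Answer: Rational(21113, 9) ≈ 2345.9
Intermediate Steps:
Function('h')(B) = Pow(Add(-3, Mul(2, B)), -1) (Function('h')(B) = Pow(Add(Add(B, -3), B), -1) = Pow(Add(Add(-3, B), B), -1) = Pow(Add(-3, Mul(2, B)), -1))
Function('K')(b) = -102 (Function('K')(b) = Add(9, Mul(-1, Mul(Add(Pow(-5, 2), Mul(-3, -4)), 3))) = Add(9, Mul(-1, Mul(Add(25, 12), 3))) = Add(9, Mul(-1, Mul(37, 3))) = Add(9, Mul(-1, 111)) = Add(9, -111) = -102)
Add(Function('h')(-3), Mul(-23, Function('K')(-2))) = Add(Pow(Add(-3, Mul(2, -3)), -1), Mul(-23, -102)) = Add(Pow(Add(-3, -6), -1), 2346) = Add(Pow(-9, -1), 2346) = Add(Rational(-1, 9), 2346) = Rational(21113, 9)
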